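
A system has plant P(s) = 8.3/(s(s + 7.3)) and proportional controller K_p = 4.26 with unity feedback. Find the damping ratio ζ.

ζ = 0.614

1 + K_p·P(s) = 0 gives s² + 7.3s + 35.36 = 0.
Matching s² + 2ζω_n s + ω_n²: ω_n = √35.36 = 5.946 rad/s and 2ζω_n = 7.3, so ζ = 7.3/(2·5.946) = 0.614.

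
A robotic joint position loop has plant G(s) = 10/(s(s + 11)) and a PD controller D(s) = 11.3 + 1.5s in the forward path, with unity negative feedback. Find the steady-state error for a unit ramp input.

0.0973

The loop has one pole at the origin (type 1). Velocity error constant K_v = lim_{s→0} s·D(s)G(s) = 11.3·10/11 = 10.27.
Steady-state error to a unit ramp: e_ss = 1/K_v = 0.0973.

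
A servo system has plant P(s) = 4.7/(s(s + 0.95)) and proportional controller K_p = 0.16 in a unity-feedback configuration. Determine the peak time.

T_p = 4.33 s

From 1 + K_pP(s) = 0: s² + 0.95s + 0.752 = 0 ⇒ ω_n = 0.8672, ζ = 0.5478.
Damped frequency ω_d = ω_n√(1−ζ²) = 0.7255 rad/s, so peak time T_p = π/ω_d = 4.33 s.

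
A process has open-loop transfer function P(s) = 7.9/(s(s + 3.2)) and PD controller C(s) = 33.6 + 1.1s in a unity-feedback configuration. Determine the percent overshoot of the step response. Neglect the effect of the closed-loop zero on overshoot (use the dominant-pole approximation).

29.2%

Forward path: (33.6 + 1.1s)·7.9/(s(s+3.2)). The closed-loop characteristic equation is s² + (3.2 + 7.9·1.1)s + 7.9·33.6 = 0.
That is s² + 11.89s + 265.4 = 0, so ω_n = 16.29 rad/s and ζ = 11.89/(2·16.29) = 0.3649.
%OS = 100·exp(−πζ/√(1−ζ²)) = 29.2%.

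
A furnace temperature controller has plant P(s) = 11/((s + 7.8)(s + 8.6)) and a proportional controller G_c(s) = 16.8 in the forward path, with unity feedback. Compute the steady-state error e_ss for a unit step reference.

0.266

The loop is type 0. Static position error constant K_pos = G_c(0)·P(0) = 16.8·0.164 = 2.755.
Steady-state error to a unit step: e_ss = 1/(1+K_pos) = 1/3.755 = 0.266.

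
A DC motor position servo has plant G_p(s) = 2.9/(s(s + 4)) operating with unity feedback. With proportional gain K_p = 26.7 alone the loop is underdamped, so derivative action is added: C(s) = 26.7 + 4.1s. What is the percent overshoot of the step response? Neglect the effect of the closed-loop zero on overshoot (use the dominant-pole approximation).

0.136%

Forward path: (26.7 + 4.1s)·2.9/(s(s+4)). The closed-loop characteristic equation is s² + (4 + 2.9·4.1)s + 2.9·26.7 = 0.
That is s² + 15.89s + 77.43 = 0, so ω_n = 8.799 rad/s and ζ = 15.89/(2·8.799) = 0.9029.
%OS = 100·exp(−πζ/√(1−ζ²)) = 0.136%.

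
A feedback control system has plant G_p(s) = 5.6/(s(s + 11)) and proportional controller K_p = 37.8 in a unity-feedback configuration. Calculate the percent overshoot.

27.7%

Closed-loop characteristic equation: s² + 11s + 211.7 = 0, so ω_n = 14.55 rad/s and ζ = 11/(2·14.55) = 0.378.
%OS = 100·exp(−πζ/√(1−ζ²)) = 100·exp(−π·0.378/√0.8571) = 27.7%.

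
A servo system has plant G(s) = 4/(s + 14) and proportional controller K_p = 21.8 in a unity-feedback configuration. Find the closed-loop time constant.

Closed-loop transfer function: T(s) = K_p·G(s)/(1 + K_p·G(s)) = 87.2/(s + 14 + 87.2) = 87.2/(s + 101.2).
Time constant τ = 1/101.2 = 0.00988 s.

τ = 0.00988 s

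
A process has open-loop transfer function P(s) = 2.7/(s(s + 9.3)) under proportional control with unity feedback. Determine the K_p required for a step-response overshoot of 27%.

K_p = 54.1

From %OS = 100·exp(−πζ/√(1−ζ²)) = 27%, ζ = −ln(0.27)/√(π²+ln²(0.27)) = 0.3847.
Characteristic equation s² + 9.3s + 2.7K_p = 0 gives ζ = 9.3/(2√(2.7K_p)).
Setting ζ = 0.3847: √(2.7K_p) = 9.3/(2·0.3847) = 12.09, so K_p = 146.1/2.7 = 54.1.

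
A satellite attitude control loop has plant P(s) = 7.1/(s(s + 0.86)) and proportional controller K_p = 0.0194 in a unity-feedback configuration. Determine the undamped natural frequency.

ω_n = 0.371 rad/s

With unity feedback the closed-loop characteristic equation is s² + 0.86s + 0.0194·7.1 = s² + 0.86s + 0.1377 = 0.
So ω_n² = 0.1377 ⇒ ω_n = 0.3711 rad/s, and ζ = 0.86/(2ω_n) = 1.16.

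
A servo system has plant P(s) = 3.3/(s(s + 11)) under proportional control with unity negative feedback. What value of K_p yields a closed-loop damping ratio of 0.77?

Closed-loop characteristic equation: s² + 11s + K_p·3.3 = 0.
So ω_n = √(3.3K_p) and 2ζω_n = 11, giving ζ = 11/(2√(3.3K_p)).
Setting ζ = 0.77: √(3.3K_p) = 11/(2·0.77) = 7.143, so K_p = 51.02/3.3 = 15.5.

K_p = 15.5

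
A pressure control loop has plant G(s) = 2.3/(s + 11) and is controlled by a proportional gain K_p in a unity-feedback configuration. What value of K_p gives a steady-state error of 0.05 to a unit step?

The loop is type 0, so e_ss(step) = 1/(1 + K_pos) with K_pos = K_p·G(0).
G(0) = 0.2091. Require 1/(1 + K_p·0.2091) = 0.05, so 1 + 0.2091·K_p = 20.
K_p = (20 − 1)/0.2091 = 90.9.

K_p = 90.9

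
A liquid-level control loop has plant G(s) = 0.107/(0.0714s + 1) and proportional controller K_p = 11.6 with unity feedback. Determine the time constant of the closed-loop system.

τ = 0.0319 s

Closed loop: T(s) = K_p·G/(1+K_p·G) = 1.241/(0.0714s + 1 + 1.241), with pole at s = −(1 + 1.241)/0.0714 = −31.39.
Closed-loop time constant τ = 1/31.39 = 0.0319 s.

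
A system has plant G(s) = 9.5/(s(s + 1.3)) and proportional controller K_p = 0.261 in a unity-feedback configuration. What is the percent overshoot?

Closed-loop characteristic equation: s² + 1.3s + 2.48 = 0, so ω_n = 1.575 rad/s and ζ = 1.3/(2·1.575) = 0.4128.
%OS = 100·exp(−πζ/√(1−ζ²)) = 100·exp(−π·0.4128/√0.8296) = 24.1%.

24.1%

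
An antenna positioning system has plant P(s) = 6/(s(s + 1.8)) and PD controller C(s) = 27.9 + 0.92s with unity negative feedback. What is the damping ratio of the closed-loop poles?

Forward path: (27.9 + 0.92s)·6/(s(s+1.8)). The closed-loop characteristic equation is s² + (1.8 + 6·0.92)s + 6·27.9 = 0.
That is s² + 7.32s + 167.4 = 0, so ω_n = 12.94 rad/s and ζ = 7.32/(2·12.94) = 0.2829.

ζ = 0.283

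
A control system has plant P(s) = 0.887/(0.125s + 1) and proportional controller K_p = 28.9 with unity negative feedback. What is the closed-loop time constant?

Closed loop: T(s) = K_p·P/(1+K_p·P) = 25.63/(0.125s + 1 + 25.63), with pole at s = −(1 + 25.63)/0.125 = −213.1.
Closed-loop time constant τ = 1/213.1 = 0.00469 s.

τ = 0.00469 s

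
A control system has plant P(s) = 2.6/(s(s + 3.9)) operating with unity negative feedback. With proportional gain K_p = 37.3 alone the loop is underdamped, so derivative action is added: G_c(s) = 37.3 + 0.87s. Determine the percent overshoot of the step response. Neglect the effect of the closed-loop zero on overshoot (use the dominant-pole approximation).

Forward path: (37.3 + 0.87s)·2.6/(s(s+3.9)). The closed-loop characteristic equation is s² + (3.9 + 2.6·0.87)s + 2.6·37.3 = 0.
That is s² + 6.162s + 96.98 = 0, so ω_n = 9.848 rad/s and ζ = 6.162/(2·9.848) = 0.3129.
%OS = 100·exp(−πζ/√(1−ζ²)) = 35.5%.

35.5%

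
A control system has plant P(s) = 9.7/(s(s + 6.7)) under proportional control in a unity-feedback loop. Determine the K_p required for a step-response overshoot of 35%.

From %OS = 100·exp(−πζ/√(1−ζ²)) = 35%, ζ = −ln(0.35)/√(π²+ln²(0.35)) = 0.3169.
Characteristic equation s² + 6.7s + 9.7K_p = 0 gives ζ = 6.7/(2√(9.7K_p)).
Setting ζ = 0.3169: √(9.7K_p) = 6.7/(2·0.3169) = 10.57, so K_p = 111.7/9.7 = 11.5.

K_p = 11.5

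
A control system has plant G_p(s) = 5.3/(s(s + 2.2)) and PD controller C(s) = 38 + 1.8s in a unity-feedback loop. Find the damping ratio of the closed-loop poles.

ζ = 0.414

Forward path: (38 + 1.8s)·5.3/(s(s+2.2)). The closed-loop characteristic equation is s² + (2.2 + 5.3·1.8)s + 5.3·38 = 0.
That is s² + 11.74s + 201.4 = 0, so ω_n = 14.19 rad/s and ζ = 11.74/(2·14.19) = 0.4136.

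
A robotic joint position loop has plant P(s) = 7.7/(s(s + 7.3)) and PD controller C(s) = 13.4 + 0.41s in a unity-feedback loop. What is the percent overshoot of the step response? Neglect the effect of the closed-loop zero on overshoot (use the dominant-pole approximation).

Forward path: (13.4 + 0.41s)·7.7/(s(s+7.3)). The closed-loop characteristic equation is s² + (7.3 + 7.7·0.41)s + 7.7·13.4 = 0.
That is s² + 10.46s + 103.2 = 0, so ω_n = 10.16 rad/s and ζ = 10.46/(2·10.16) = 0.5147.
%OS = 100·exp(−πζ/√(1−ζ²)) = 15.2%.

15.2%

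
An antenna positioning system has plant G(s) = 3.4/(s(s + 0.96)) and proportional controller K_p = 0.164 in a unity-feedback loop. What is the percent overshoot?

The closed-loop denominator s² + 0.96s + 0.5576 gives ω_n = √0.5576 = 0.7467 and ζ = 0.96/(2ω_n) = 0.6428.
%OS = 100·exp(−πζ/√(1−ζ²)) = 100·exp(−π·0.6428/√0.5868) = 7.16%.

7.16%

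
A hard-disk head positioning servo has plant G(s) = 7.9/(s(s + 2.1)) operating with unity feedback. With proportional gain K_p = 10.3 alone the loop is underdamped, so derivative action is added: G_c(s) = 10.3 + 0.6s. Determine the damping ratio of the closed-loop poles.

Forward path: (10.3 + 0.6s)·7.9/(s(s+2.1)). The closed-loop characteristic equation is s² + (2.1 + 7.9·0.6)s + 7.9·10.3 = 0.
That is s² + 6.84s + 81.37 = 0, so ω_n = 9.021 rad/s and ζ = 6.84/(2·9.021) = 0.3791.

ζ = 0.379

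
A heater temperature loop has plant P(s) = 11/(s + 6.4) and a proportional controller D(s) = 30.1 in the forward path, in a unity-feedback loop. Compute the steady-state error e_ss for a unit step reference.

0.019

The loop is type 0. Static position error constant K_pos = D(0)·P(0) = 30.1·1.719 = 51.73.
Steady-state error to a unit step: e_ss = 1/(1+K_pos) = 1/52.73 = 0.019.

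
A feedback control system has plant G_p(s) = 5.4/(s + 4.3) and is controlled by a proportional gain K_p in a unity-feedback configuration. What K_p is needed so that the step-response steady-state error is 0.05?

Steady-state error for a unit step on this type-0 loop is 1/(1 + K_p·G_p(0)).
G_p(0) = 1.256. Require 1/(1 + K_p·1.256) = 0.05, so 1 + 1.256·K_p = 20.
K_p = (20 − 1)/1.256 = 15.1.

K_p = 15.1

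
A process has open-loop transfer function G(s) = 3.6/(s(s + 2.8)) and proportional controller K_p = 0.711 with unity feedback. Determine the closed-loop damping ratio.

ζ = 0.875

1 + K_p·G(s) = 0 gives s² + 2.8s + 2.56 = 0.
Matching s² + 2ζω_n s + ω_n²: ω_n = √2.56 = 1.6 rad/s and 2ζω_n = 2.8, so ζ = 2.8/(2·1.6) = 0.875.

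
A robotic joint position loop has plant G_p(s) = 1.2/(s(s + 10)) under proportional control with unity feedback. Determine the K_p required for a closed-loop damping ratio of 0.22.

K_p = 430

Closed-loop characteristic equation: s² + 10s + K_p·1.2 = 0.
So ω_n = √(1.2K_p) and 2ζω_n = 10, giving ζ = 10/(2√(1.2K_p)).
Setting ζ = 0.22: √(1.2K_p) = 10/(2·0.22) = 22.73, so K_p = 516.5/1.2 = 430.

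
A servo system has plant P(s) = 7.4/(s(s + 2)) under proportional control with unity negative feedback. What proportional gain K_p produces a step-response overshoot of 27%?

K_p = 0.913

From %OS = 100·exp(−πζ/√(1−ζ²)) = 27%, ζ = −ln(0.27)/√(π²+ln²(0.27)) = 0.3847.
Characteristic equation s² + 2s + 7.4K_p = 0 gives ζ = 2/(2√(7.4K_p)).
Setting ζ = 0.3847: √(7.4K_p) = 2/(2·0.3847) = 2.599, so K_p = 6.757/7.4 = 0.913.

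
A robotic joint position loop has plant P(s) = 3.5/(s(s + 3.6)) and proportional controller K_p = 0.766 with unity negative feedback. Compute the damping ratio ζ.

1 + K_p·P(s) = 0 gives s² + 3.6s + 2.681 = 0.
Matching s² + 2ζω_n s + ω_n²: ω_n = √2.681 = 1.637 rad/s and 2ζω_n = 3.6, so ζ = 3.6/(2·1.637) = 1.1.

ζ = 1.1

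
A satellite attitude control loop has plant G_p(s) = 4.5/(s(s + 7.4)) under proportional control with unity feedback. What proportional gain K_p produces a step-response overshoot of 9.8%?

From %OS = 100·exp(−πζ/√(1−ζ²)) = 9.8%, ζ = −ln(0.098)/√(π²+ln²(0.098)) = 0.5945.
Characteristic equation s² + 7.4s + 4.5K_p = 0 gives ζ = 7.4/(2√(4.5K_p)).
Setting ζ = 0.5945: √(4.5K_p) = 7.4/(2·0.5945) = 6.224, so K_p = 38.73/4.5 = 8.61.

K_p = 8.61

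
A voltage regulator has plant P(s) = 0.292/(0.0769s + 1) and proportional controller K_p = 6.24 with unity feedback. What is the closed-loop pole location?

s = -36.7

Closed loop: T(s) = K_p·P/(1+K_p·P) = 1.822/(0.0769s + 1 + 1.822), with pole at s = −(1 + 1.822)/0.0769 = −36.7.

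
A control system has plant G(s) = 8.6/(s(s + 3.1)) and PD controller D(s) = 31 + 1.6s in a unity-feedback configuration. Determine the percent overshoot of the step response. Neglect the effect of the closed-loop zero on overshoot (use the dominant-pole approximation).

15%

Forward path: (31 + 1.6s)·8.6/(s(s+3.1)). The closed-loop characteristic equation is s² + (3.1 + 8.6·1.6)s + 8.6·31 = 0.
That is s² + 16.86s + 266.6 = 0, so ω_n = 16.33 rad/s and ζ = 16.86/(2·16.33) = 0.5163.
%OS = 100·exp(−πζ/√(1−ζ²)) = 15%.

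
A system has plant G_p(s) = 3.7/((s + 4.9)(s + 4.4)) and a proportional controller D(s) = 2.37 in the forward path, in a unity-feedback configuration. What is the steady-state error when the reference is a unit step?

The loop is type 0. Static position error constant K_pos = D(0)·G_p(0) = 2.37·0.1716 = 0.4067.
Steady-state error to a unit step: e_ss = 1/(1+K_pos) = 1/1.407 = 0.711.

0.711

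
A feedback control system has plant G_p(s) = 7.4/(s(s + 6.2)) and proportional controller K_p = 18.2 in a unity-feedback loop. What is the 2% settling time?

From 1 + K_pG_p(s) = 0: s² + 6.2s + 134.7 = 0 ⇒ ω_n = 11.61, ζ = 0.2671.
2% settling time T_s ≈ 4/(ζω_n) = 4/3.1 = 1.29 s.

T_s ≈ 1.29 s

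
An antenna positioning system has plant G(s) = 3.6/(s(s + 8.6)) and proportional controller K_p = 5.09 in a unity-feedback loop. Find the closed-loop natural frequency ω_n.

The closed-loop denominator is s(s+8.6) + 5.09·3.6 = s² + 8.6s + 18.32.
So ω_n² = 18.32 ⇒ ω_n = 4.281 rad/s, and ζ = 8.6/(2ω_n) = 1.

ω_n = 4.28 rad/s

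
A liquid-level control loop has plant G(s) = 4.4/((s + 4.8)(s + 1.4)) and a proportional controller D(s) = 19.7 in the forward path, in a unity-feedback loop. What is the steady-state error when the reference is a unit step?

0.0719

The loop is type 0. Static position error constant K_pos = D(0)·G(0) = 19.7·0.6548 = 12.9.
Steady-state error to a unit step: e_ss = 1/(1+K_pos) = 1/13.9 = 0.0719.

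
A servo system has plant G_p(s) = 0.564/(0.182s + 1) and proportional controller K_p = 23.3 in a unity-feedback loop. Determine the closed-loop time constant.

Closed loop: T(s) = K_p·G_p/(1+K_p·G_p) = 13.14/(0.182s + 1 + 13.14), with pole at s = −(1 + 13.14)/0.182 = −77.7.
Closed-loop time constant τ = 1/77.7 = 0.0129 s.

τ = 0.0129 s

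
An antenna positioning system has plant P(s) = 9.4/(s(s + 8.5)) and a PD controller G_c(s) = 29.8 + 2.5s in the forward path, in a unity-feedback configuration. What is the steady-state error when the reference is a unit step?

The open loop G_c(s)P(s) has a pole at the origin (type 1), so the static position error constant is infinite and e_ss = 1/(1+∞) = 0.

0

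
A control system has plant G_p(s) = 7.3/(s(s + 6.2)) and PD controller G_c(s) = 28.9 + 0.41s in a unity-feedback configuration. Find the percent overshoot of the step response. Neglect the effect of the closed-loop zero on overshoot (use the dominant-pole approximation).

35.1%

Forward path: (28.9 + 0.41s)·7.3/(s(s+6.2)). The closed-loop characteristic equation is s² + (6.2 + 7.3·0.41)s + 7.3·28.9 = 0.
That is s² + 9.193s + 211 = 0, so ω_n = 14.52 rad/s and ζ = 9.193/(2·14.52) = 0.3165.
%OS = 100·exp(−πζ/√(1−ζ²)) = 35.1%.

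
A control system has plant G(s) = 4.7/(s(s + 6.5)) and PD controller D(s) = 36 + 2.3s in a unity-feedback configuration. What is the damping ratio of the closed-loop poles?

ζ = 0.665

Forward path: (36 + 2.3s)·4.7/(s(s+6.5)). The closed-loop characteristic equation is s² + (6.5 + 4.7·2.3)s + 4.7·36 = 0.
That is s² + 17.31s + 169.2 = 0, so ω_n = 13.01 rad/s and ζ = 17.31/(2·13.01) = 0.6654.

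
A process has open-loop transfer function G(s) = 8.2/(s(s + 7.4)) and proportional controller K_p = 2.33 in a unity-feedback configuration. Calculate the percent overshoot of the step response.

0.677%

From 1 + K_pG(s) = 0: s² + 7.4s + 19.11 = 0 ⇒ ω_n = 4.371, ζ = 0.8465.
%OS = 100·exp(−πζ/√(1−ζ²)) = 100·exp(−π·0.8465/√0.2835) = 0.677%.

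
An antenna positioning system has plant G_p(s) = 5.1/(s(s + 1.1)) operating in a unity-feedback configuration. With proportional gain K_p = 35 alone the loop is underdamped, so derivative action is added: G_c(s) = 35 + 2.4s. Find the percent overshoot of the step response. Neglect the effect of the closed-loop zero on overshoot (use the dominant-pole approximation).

Forward path: (35 + 2.4s)·5.1/(s(s+1.1)). The closed-loop characteristic equation is s² + (1.1 + 5.1·2.4)s + 5.1·35 = 0.
That is s² + 13.34s + 178.5 = 0, so ω_n = 13.36 rad/s and ζ = 13.34/(2·13.36) = 0.4992.
%OS = 100·exp(−πζ/√(1−ζ²)) = 16.4%.

16.4%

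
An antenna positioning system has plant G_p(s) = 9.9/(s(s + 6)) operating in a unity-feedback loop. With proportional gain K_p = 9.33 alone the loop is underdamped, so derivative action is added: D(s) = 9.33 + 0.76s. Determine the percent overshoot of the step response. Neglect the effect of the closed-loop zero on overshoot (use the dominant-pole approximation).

Forward path: (9.33 + 0.76s)·9.9/(s(s+6)). The closed-loop characteristic equation is s² + (6 + 9.9·0.76)s + 9.9·9.33 = 0.
That is s² + 13.52s + 92.37 = 0, so ω_n = 9.611 rad/s and ζ = 13.52/(2·9.611) = 0.7036.
%OS = 100·exp(−πζ/√(1−ζ²)) = 4.46%.

4.46%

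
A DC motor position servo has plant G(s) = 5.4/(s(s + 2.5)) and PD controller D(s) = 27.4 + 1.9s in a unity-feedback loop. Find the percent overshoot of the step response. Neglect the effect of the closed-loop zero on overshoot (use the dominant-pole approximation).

Forward path: (27.4 + 1.9s)·5.4/(s(s+2.5)). The closed-loop characteristic equation is s² + (2.5 + 5.4·1.9)s + 5.4·27.4 = 0.
That is s² + 12.76s + 148 = 0, so ω_n = 12.16 rad/s and ζ = 12.76/(2·12.16) = 0.5245.
%OS = 100·exp(−πζ/√(1−ζ²)) = 14.4%.

14.4%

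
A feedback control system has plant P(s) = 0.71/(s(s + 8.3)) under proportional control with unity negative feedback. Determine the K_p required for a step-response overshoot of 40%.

From %OS = 100·exp(−πζ/√(1−ζ²)) = 40%, ζ = −ln(0.4)/√(π²+ln²(0.4)) = 0.28.
Characteristic equation s² + 8.3s + 0.71K_p = 0 gives ζ = 8.3/(2√(0.71K_p)).
Setting ζ = 0.28: √(0.71K_p) = 8.3/(2·0.28) = 14.82, so K_p = 219.7/0.71 = 309.

K_p = 309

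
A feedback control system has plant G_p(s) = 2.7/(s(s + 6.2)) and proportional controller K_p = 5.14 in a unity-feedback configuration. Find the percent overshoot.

0.897%

The closed-loop denominator s² + 6.2s + 13.88 gives ω_n = √13.88 = 3.725 and ζ = 6.2/(2ω_n) = 0.8321.
%OS = 100·exp(−πζ/√(1−ζ²)) = 100·exp(−π·0.8321/√0.3075) = 0.897%.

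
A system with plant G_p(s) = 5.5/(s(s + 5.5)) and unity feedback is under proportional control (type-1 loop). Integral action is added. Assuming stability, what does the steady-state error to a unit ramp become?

0

The integrator raises the loop to type 2, so K_v → ∞ and e_ss to a ramp is zero.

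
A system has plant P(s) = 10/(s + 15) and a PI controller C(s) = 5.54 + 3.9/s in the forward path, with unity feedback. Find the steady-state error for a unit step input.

The open loop C(s)P(s) has a pole at the origin (type 1), so the static position error constant is infinite and e_ss = 1/(1+∞) = 0.

0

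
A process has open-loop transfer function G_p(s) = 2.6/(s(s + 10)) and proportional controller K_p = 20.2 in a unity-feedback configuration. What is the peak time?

T_p = 0.599 s

From 1 + K_pG_p(s) = 0: s² + 10s + 52.52 = 0 ⇒ ω_n = 7.247, ζ = 0.6899.
Damped frequency ω_d = ω_n√(1−ζ²) = 5.246 rad/s, so peak time T_p = π/ω_d = 0.599 s.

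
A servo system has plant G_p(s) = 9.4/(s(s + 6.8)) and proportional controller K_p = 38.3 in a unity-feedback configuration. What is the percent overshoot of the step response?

From 1 + K_pG_p(s) = 0: s² + 6.8s + 360 = 0 ⇒ ω_n = 18.97, ζ = 0.1792.
%OS = 100·exp(−πζ/√(1−ζ²)) = 100·exp(−π·0.1792/√0.9679) = 56.4%.

56.4%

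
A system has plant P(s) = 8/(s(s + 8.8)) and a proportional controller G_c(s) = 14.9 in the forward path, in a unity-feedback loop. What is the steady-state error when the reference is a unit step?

0

The open loop G_c(s)P(s) has a pole at the origin (type 1), so the static position error constant is infinite and e_ss = 1/(1+∞) = 0.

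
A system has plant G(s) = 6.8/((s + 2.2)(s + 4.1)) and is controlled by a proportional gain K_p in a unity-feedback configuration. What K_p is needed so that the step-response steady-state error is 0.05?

K_p = 25.2

For a type-0 loop with proportional control, e_ss = 1/(1 + K_p·G(0)).
G(0) = 0.7539. Require 1/(1 + K_p·0.7539) = 0.05, so 1 + 0.7539·K_p = 20.
K_p = (20 − 1)/0.7539 = 25.2.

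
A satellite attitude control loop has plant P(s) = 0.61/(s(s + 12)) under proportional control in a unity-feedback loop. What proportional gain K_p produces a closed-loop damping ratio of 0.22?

K_p = 1220

Closed-loop characteristic equation: s² + 12s + K_p·0.61 = 0.
So ω_n = √(0.61K_p) and 2ζω_n = 12, giving ζ = 12/(2√(0.61K_p)).
Setting ζ = 0.22: √(0.61K_p) = 12/(2·0.22) = 27.27, so K_p = 743.8/0.61 = 1220.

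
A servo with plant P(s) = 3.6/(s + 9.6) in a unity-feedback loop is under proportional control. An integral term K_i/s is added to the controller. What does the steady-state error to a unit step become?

0

The integrator makes K_pos = lim_{s→0} C(s)G(s) infinite, so e_ss = 1/(1+K_pos) = 0.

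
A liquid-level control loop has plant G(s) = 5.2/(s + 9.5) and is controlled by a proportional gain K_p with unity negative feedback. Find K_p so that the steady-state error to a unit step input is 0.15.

For a type-0 loop with proportional control, e_ss = 1/(1 + K_p·G(0)).
G(0) = 0.5474. Require 1/(1 + K_p·0.5474) = 0.15, so 1 + 0.5474·K_p = 6.667.
K_p = (6.667 − 1)/0.5474 = 10.4.

K_p = 10.4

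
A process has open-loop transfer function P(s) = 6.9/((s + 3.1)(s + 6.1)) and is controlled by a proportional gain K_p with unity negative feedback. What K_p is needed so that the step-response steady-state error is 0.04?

For a type-0 loop with proportional control, e_ss = 1/(1 + K_p·P(0)).
P(0) = 0.3649. Require 1/(1 + K_p·0.3649) = 0.04, so 1 + 0.3649·K_p = 25.
K_p = (25 − 1)/0.3649 = 65.8.

K_p = 65.8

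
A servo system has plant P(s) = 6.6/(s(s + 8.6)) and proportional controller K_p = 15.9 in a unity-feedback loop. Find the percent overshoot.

23.4%

Closed-loop characteristic equation: s² + 8.6s + 104.9 = 0, so ω_n = 10.24 rad/s and ζ = 8.6/(2·10.24) = 0.4198.
%OS = 100·exp(−πζ/√(1−ζ²)) = 100·exp(−π·0.4198/√0.8238) = 23.4%.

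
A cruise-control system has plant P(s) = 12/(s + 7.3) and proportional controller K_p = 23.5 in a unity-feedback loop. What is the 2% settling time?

Closed-loop transfer function: T(s) = K_p·P(s)/(1 + K_p·P(s)) = 282/(s + 7.3 + 282) = 282/(s + 289.3).
Time constant τ = 1/289.3 = 0.003457 s, so the 2% settling time is about 4τ = 0.0138 s.

T_s ≈ 0.0138 s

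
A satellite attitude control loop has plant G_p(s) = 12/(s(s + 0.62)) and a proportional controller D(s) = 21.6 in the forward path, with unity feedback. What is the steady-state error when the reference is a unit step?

The open loop D(s)G_p(s) has a pole at the origin (type 1), so the static position error constant is infinite and e_ss = 1/(1+∞) = 0.

0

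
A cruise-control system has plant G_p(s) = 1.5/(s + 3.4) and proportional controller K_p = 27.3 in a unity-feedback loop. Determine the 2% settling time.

T_s ≈ 0.0902 s

Closed-loop transfer function: T(s) = K_p·G_p(s)/(1 + K_p·G_p(s)) = 40.95/(s + 3.4 + 40.95) = 40.95/(s + 44.35).
Time constant τ = 1/44.35 = 0.02255 s, so the 2% settling time is about 4τ = 0.0902 s.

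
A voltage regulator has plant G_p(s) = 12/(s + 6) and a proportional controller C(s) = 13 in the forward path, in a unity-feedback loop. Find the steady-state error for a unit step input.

0.037

The loop is type 0. Static position error constant K_pos = C(0)·G_p(0) = 13·2 = 26.
Steady-state error to a unit step: e_ss = 1/(1+K_pos) = 1/27 = 0.037.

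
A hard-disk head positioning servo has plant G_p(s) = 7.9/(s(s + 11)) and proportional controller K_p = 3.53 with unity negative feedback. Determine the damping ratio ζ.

With unity feedback the closed-loop characteristic equation is s² + 11s + 3.53·7.9 = s² + 11s + 27.89 = 0.
Matching s² + 2ζω_n s + ω_n²: ω_n = √27.89 = 5.281 rad/s and 2ζω_n = 11, so ζ = 11/(2·5.281) = 1.04.

ζ = 1.04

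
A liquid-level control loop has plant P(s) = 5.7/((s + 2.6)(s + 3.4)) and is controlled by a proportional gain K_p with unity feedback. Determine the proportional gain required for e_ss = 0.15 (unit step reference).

K_p = 8.79

Steady-state error for a unit step on this type-0 loop is 1/(1 + K_p·P(0)).
P(0) = 0.6448. Require 1/(1 + K_p·0.6448) = 0.15, so 1 + 0.6448·K_p = 6.667.
K_p = (6.667 − 1)/0.6448 = 8.79.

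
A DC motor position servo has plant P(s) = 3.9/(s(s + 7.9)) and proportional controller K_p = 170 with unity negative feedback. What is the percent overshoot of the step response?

61.4%

From 1 + K_pP(s) = 0: s² + 7.9s + 663 = 0 ⇒ ω_n = 25.75, ζ = 0.1534.
%OS = 100·exp(−πζ/√(1−ζ²)) = 100·exp(−π·0.1534/√0.9765) = 61.4%.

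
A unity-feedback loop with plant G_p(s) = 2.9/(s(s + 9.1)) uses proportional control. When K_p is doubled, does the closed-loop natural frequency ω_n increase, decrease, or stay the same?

ω_n = √(2.9·K_p), which grows with K_p.

increase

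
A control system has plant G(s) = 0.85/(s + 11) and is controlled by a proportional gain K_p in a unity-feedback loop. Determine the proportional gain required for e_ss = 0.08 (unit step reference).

Steady-state error for a unit step on this type-0 loop is 1/(1 + K_p·G(0)).
G(0) = 0.07727. Require 1/(1 + K_p·0.07727) = 0.08, so 1 + 0.07727·K_p = 12.5.
K_p = (12.5 − 1)/0.07727 = 149.

K_p = 149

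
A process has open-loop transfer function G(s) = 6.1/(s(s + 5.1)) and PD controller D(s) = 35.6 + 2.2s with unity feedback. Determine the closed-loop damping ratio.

Forward path: (35.6 + 2.2s)·6.1/(s(s+5.1)). The closed-loop characteristic equation is s² + (5.1 + 6.1·2.2)s + 6.1·35.6 = 0.
That is s² + 18.52s + 217.2 = 0, so ω_n = 14.74 rad/s and ζ = 18.52/(2·14.74) = 0.6284.

ζ = 0.628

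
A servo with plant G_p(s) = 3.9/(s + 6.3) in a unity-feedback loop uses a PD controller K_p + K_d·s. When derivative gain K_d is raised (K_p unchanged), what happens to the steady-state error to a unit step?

K_d affects only the transient (the s-coefficient); the DC loop gain, and hence e_ss, depends only on K_p.

unchanged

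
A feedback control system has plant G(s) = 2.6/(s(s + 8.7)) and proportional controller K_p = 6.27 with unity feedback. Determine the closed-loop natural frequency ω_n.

ω_n = 4.04 rad/s

1 + K_p·G(s) = 0 gives s² + 8.7s + 16.3 = 0.
Matching s² + 2ζω_n s + ω_n²: ω_n = √16.3 = 4.038 rad/s and 2ζω_n = 8.7, so ζ = 8.7/(2·4.038) = 1.08.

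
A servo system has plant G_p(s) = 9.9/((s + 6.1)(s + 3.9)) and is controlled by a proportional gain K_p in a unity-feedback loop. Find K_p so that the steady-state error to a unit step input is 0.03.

For a type-0 loop with proportional control, e_ss = 1/(1 + K_p·G_p(0)).
G_p(0) = 0.4161. Require 1/(1 + K_p·0.4161) = 0.03, so 1 + 0.4161·K_p = 33.33.
K_p = (33.33 − 1)/0.4161 = 77.7.

K_p = 77.7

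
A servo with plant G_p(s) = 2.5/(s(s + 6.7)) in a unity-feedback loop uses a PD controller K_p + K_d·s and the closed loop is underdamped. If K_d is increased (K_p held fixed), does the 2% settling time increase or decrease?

Characteristic equation s² + (6.7 + 2.5K_d)s + 2.5K_p = 0: raising K_d increases ζω_n = (6.7+2.5K_d)/2 while the loop stays underdamped, so T_s ≈ 4/(ζω_n) decreases.

decrease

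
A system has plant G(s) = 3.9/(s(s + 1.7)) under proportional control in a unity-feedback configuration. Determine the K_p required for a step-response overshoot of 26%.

K_p = 1.19

From %OS = 100·exp(−πζ/√(1−ζ²)) = 26%, ζ = −ln(0.26)/√(π²+ln²(0.26)) = 0.3941.
Characteristic equation s² + 1.7s + 3.9K_p = 0 gives ζ = 1.7/(2√(3.9K_p)).
Setting ζ = 0.3941: √(3.9K_p) = 1.7/(2·0.3941) = 2.157, so K_p = 4.652/3.9 = 1.19.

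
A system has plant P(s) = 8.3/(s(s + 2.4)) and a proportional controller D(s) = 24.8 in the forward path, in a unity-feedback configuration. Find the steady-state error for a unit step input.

0

The open loop D(s)P(s) has a pole at the origin (type 1), so the static position error constant is infinite and e_ss = 1/(1+∞) = 0.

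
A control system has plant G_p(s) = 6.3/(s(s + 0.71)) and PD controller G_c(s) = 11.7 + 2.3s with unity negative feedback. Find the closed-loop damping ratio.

ζ = 0.885

Forward path: (11.7 + 2.3s)·6.3/(s(s+0.71)). The closed-loop characteristic equation is s² + (0.71 + 6.3·2.3)s + 6.3·11.7 = 0.
That is s² + 15.2s + 73.71 = 0, so ω_n = 8.585 rad/s and ζ = 15.2/(2·8.585) = 0.8852.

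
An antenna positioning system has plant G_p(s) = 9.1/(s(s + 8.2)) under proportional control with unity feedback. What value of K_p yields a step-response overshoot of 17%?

From %OS = 100·exp(−πζ/√(1−ζ²)) = 17%, ζ = −ln(0.17)/√(π²+ln²(0.17)) = 0.4913.
Characteristic equation s² + 8.2s + 9.1K_p = 0 gives ζ = 8.2/(2√(9.1K_p)).
Setting ζ = 0.4913: √(9.1K_p) = 8.2/(2·0.4913) = 8.346, so K_p = 69.65/9.1 = 7.65.

K_p = 7.65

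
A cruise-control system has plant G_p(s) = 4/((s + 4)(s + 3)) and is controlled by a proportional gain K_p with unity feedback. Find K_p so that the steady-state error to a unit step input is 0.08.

K_p = 34.5

For a type-0 loop with proportional control, e_ss = 1/(1 + K_p·G_p(0)).
G_p(0) = 0.3333. Require 1/(1 + K_p·0.3333) = 0.08, so 1 + 0.3333·K_p = 12.5.
K_p = (12.5 − 1)/0.3333 = 34.5.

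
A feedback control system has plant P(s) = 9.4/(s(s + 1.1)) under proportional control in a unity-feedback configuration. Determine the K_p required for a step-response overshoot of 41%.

K_p = 0.432

From %OS = 100·exp(−πζ/√(1−ζ²)) = 41%, ζ = −ln(0.41)/√(π²+ln²(0.41)) = 0.273.
Characteristic equation s² + 1.1s + 9.4K_p = 0 gives ζ = 1.1/(2√(9.4K_p)).
Setting ζ = 0.273: √(9.4K_p) = 1.1/(2·0.273) = 2.014, so K_p = 4.058/9.4 = 0.432.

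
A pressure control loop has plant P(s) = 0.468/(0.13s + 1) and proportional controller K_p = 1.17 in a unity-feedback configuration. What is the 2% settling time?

T_s ≈ 0.336 s

Closed loop: T(s) = K_p·P/(1+K_p·P) = 0.5476/(0.13s + 1 + 0.5476), with pole at s = −(1 + 0.5476)/0.13 = −11.9.
τ = 1/11.9 = 0.084 s, so 2% settling time ≈ 4τ = 0.336 s.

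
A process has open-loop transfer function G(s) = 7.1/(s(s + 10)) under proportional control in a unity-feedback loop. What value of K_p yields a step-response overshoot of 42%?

K_p = 49.7

From %OS = 100·exp(−πζ/√(1−ζ²)) = 42%, ζ = −ln(0.42)/√(π²+ln²(0.42)) = 0.2662.
Characteristic equation s² + 10s + 7.1K_p = 0 gives ζ = 10/(2√(7.1K_p)).
Setting ζ = 0.2662: √(7.1K_p) = 10/(2·0.2662) = 18.78, so K_p = 352.9/7.1 = 49.7.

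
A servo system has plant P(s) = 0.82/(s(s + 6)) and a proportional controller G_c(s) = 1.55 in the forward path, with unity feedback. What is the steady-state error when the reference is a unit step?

0

The open loop G_c(s)P(s) has a pole at the origin (type 1), so the static position error constant is infinite and e_ss = 1/(1+∞) = 0.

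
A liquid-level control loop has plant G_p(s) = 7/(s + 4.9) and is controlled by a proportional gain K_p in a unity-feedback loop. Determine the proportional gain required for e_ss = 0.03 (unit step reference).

The loop is type 0, so e_ss(step) = 1/(1 + K_pos) with K_pos = K_p·G_p(0).
G_p(0) = 1.429. Require 1/(1 + K_p·1.429) = 0.03, so 1 + 1.429·K_p = 33.33.
K_p = (33.33 − 1)/1.429 = 22.6.

K_p = 22.6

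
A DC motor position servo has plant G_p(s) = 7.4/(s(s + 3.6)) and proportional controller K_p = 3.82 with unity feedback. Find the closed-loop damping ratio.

ζ = 0.339

The closed-loop denominator is s(s+3.6) + 3.82·7.4 = s² + 3.6s + 28.27.
Matching s² + 2ζω_n s + ω_n²: ω_n = √28.27 = 5.317 rad/s and 2ζω_n = 3.6, so ζ = 3.6/(2·5.317) = 0.339.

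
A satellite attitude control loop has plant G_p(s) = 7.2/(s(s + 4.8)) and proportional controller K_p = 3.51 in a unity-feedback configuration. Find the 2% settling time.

T_s ≈ 1.67 s

The closed-loop denominator s² + 4.8s + 25.27 gives ω_n = √25.27 = 5.027 and ζ = 4.8/(2ω_n) = 0.4774.
2% settling time T_s ≈ 4/(ζω_n) = 4/2.4 = 1.67 s.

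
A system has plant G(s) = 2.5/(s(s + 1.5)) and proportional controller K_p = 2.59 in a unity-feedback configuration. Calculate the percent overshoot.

37.9%

The closed-loop denominator s² + 1.5s + 6.475 gives ω_n = √6.475 = 2.545 and ζ = 1.5/(2ω_n) = 0.2947.
%OS = 100·exp(−πζ/√(1−ζ²)) = 100·exp(−π·0.2947/√0.9131) = 37.9%.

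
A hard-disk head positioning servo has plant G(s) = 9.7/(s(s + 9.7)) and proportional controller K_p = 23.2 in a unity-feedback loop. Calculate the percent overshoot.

The closed-loop denominator s² + 9.7s + 225 gives ω_n = √225 = 15 and ζ = 9.7/(2ω_n) = 0.3233.
%OS = 100·exp(−πζ/√(1−ζ²)) = 100·exp(−π·0.3233/√0.8955) = 34.2%.

34.2%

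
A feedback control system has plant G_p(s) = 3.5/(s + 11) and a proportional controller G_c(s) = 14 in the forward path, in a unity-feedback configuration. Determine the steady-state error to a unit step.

The loop is type 0. Static position error constant K_pos = G_c(0)·G_p(0) = 14·0.3182 = 4.455.
Steady-state error to a unit step: e_ss = 1/(1+K_pos) = 1/5.455 = 0.183.

0.183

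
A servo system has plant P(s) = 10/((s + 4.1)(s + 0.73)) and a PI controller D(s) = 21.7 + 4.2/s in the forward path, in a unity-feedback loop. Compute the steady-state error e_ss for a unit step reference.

The open loop D(s)P(s) has a pole at the origin (type 1), so the static position error constant is infinite and e_ss = 1/(1+∞) = 0.

0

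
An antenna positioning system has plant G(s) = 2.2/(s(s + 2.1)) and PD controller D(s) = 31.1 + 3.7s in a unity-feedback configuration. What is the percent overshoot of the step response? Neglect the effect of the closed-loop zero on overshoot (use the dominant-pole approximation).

Forward path: (31.1 + 3.7s)·2.2/(s(s+2.1)). The closed-loop characteristic equation is s² + (2.1 + 2.2·3.7)s + 2.2·31.1 = 0.
That is s² + 10.24s + 68.42 = 0, so ω_n = 8.272 rad/s and ζ = 10.24/(2·8.272) = 0.619.
%OS = 100·exp(−πζ/√(1−ζ²)) = 8.41%.

8.41%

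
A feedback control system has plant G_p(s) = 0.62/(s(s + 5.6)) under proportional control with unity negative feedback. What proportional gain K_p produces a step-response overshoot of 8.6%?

K_p = 33.4

From %OS = 100·exp(−πζ/√(1−ζ²)) = 8.6%, ζ = −ln(0.086)/√(π²+ln²(0.086)) = 0.6155.
Characteristic equation s² + 5.6s + 0.62K_p = 0 gives ζ = 5.6/(2√(0.62K_p)).
Setting ζ = 0.6155: √(0.62K_p) = 5.6/(2·0.6155) = 4.549, so K_p = 20.7/0.62 = 33.4.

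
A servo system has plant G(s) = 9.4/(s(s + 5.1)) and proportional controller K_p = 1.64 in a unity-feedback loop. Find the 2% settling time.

T_s ≈ 1.57 s

The closed-loop denominator s² + 5.1s + 15.42 gives ω_n = √15.42 = 3.926 and ζ = 5.1/(2ω_n) = 0.6495.
2% settling time T_s ≈ 4/(ζω_n) = 4/2.55 = 1.57 s.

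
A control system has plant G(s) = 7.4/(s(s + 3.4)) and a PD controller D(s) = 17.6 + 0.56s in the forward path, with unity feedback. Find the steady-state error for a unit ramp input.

0.0261

The loop has one pole at the origin (type 1). Velocity error constant K_v = lim_{s→0} s·D(s)G(s) = 17.6·7.4/3.4 = 38.31.
Steady-state error to a unit ramp: e_ss = 1/K_v = 0.0261.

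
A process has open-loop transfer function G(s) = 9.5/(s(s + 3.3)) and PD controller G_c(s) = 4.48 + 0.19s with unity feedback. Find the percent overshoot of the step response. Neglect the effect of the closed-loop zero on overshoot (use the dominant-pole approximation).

26.3%

Forward path: (4.48 + 0.19s)·9.5/(s(s+3.3)). The closed-loop characteristic equation is s² + (3.3 + 9.5·0.19)s + 9.5·4.48 = 0.
That is s² + 5.105s + 42.56 = 0, so ω_n = 6.524 rad/s and ζ = 5.105/(2·6.524) = 0.3913.
%OS = 100·exp(−πζ/√(1−ζ²)) = 26.3%.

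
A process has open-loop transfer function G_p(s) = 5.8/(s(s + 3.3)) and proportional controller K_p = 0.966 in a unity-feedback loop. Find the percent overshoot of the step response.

4.72%

Closed-loop characteristic equation: s² + 3.3s + 5.603 = 0, so ω_n = 2.367 rad/s and ζ = 3.3/(2·2.367) = 0.6971.
%OS = 100·exp(−πζ/√(1−ζ²)) = 100·exp(−π·0.6971/√0.5141) = 4.72%.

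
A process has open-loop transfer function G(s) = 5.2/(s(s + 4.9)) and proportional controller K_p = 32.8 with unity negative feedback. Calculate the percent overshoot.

54.9%

Closed-loop characteristic equation: s² + 4.9s + 170.6 = 0, so ω_n = 13.06 rad/s and ζ = 4.9/(2·13.06) = 0.1876.
%OS = 100·exp(−πζ/√(1−ζ²)) = 100·exp(−π·0.1876/√0.9648) = 54.9%.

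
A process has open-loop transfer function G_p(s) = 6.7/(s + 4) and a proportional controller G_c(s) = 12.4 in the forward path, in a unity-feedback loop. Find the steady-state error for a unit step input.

0.0459

The loop is type 0. Static position error constant K_pos = G_c(0)·G_p(0) = 12.4·1.675 = 20.77.
Steady-state error to a unit step: e_ss = 1/(1+K_pos) = 1/21.77 = 0.0459.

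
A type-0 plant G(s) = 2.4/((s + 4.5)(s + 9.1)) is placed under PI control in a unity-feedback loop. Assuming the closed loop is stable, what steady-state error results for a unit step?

0

The PI controller's integrator makes the forward path type 1, so e_ss to a step is zero.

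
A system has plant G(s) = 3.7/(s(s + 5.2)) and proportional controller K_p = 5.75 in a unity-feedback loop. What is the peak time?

T_p = 0.825 s

The closed-loop denominator s² + 5.2s + 21.28 gives ω_n = √21.28 = 4.612 and ζ = 5.2/(2ω_n) = 0.5637.
Damped frequency ω_d = ω_n√(1−ζ²) = 3.81 rad/s, so peak time T_p = π/ω_d = 0.825 s.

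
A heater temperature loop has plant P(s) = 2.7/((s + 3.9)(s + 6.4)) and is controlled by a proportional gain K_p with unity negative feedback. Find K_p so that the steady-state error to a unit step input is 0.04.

K_p = 222

The loop is type 0, so e_ss(step) = 1/(1 + K_pos) with K_pos = K_p·P(0).
P(0) = 0.1082. Require 1/(1 + K_p·0.1082) = 0.04, so 1 + 0.1082·K_p = 25.
K_p = (25 − 1)/0.1082 = 222.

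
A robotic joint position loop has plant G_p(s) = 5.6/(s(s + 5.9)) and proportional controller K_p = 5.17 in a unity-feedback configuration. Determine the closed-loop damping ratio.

The closed-loop denominator is s(s+5.9) + 5.17·5.6 = s² + 5.9s + 28.95.
Matching s² + 2ζω_n s + ω_n²: ω_n = √28.95 = 5.381 rad/s and 2ζω_n = 5.9, so ζ = 5.9/(2·5.381) = 0.548.

ζ = 0.548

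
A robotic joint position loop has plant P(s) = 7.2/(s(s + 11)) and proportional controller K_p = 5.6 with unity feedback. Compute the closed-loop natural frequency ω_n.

With unity feedback the closed-loop characteristic equation is s² + 11s + 5.6·7.2 = s² + 11s + 40.32 = 0.
Matching s² + 2ζω_n s + ω_n²: ω_n = √40.32 = 6.35 rad/s and 2ζω_n = 11, so ζ = 11/(2·6.35) = 0.866.

ω_n = 6.35 rad/s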